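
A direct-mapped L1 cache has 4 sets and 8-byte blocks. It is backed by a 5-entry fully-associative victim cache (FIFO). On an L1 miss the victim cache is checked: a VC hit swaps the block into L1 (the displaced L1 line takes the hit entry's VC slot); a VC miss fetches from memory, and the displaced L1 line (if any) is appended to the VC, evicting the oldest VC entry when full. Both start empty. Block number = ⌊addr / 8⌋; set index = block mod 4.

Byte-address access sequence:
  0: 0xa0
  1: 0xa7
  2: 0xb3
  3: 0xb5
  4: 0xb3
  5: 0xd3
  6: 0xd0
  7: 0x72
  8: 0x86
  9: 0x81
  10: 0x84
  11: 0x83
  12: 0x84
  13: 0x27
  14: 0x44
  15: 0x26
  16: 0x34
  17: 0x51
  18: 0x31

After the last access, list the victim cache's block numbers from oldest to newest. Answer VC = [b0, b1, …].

0: 0xa0 (blk 20, set 0) → MISS  vc=[]
1: 0xa7 (blk 20, set 0) → L1-HIT  vc=[]
2: 0xb3 (blk 22, set 2) → MISS  vc=[]
3: 0xb5 (blk 22, set 2) → L1-HIT  vc=[]
4: 0xb3 (blk 22, set 2) → L1-HIT  vc=[]
5: 0xd3 (blk 26, set 2) → MISS  vc=[22]
6: 0xd0 (blk 26, set 2) → L1-HIT  vc=[22]
7: 0x72 (blk 14, set 2) → MISS  vc=[22, 26]
8: 0x86 (blk 16, set 0) → MISS  vc=[22, 26, 20]
9: 0x81 (blk 16, set 0) → L1-HIT  vc=[22, 26, 20]
10: 0x84 (blk 16, set 0) → L1-HIT  vc=[22, 26, 20]
11: 0x83 (blk 16, set 0) → L1-HIT  vc=[22, 26, 20]
12: 0x84 (blk 16, set 0) → L1-HIT  vc=[22, 26, 20]
13: 0x27 (blk 4, set 0) → MISS  vc=[22, 26, 20, 16]
14: 0x44 (blk 8, set 0) → MISS  vc=[22, 26, 20, 16, 4]
15: 0x26 (blk 4, set 0) → VC-HIT  vc=[22, 26, 20, 16, 8]
16: 0x34 (blk 6, set 2) → MISS  vc=[26, 20, 16, 8, 14]
17: 0x51 (blk 10, set 2) → MISS  vc=[20, 16, 8, 14, 6]
18: 0x31 (blk 6, set 2) → VC-HIT  vc=[20, 16, 8, 14, 10]

VC = [20, 16, 8, 14, 10]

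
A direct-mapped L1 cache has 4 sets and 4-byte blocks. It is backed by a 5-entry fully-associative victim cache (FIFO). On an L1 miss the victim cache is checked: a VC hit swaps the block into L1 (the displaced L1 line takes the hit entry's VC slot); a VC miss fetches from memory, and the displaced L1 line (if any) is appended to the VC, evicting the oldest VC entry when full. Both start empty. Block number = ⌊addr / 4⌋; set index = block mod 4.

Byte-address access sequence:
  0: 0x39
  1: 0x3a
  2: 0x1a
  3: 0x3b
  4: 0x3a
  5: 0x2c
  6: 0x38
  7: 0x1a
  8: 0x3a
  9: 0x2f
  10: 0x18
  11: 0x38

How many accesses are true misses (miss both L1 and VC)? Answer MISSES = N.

MISSES = 3

0: 0x39 (blk 14, set 2) → MISS  vc=[]
1: 0x3a (blk 14, set 2) → L1-HIT  vc=[]
2: 0x1a (blk 6, set 2) → MISS  vc=[14]
3: 0x3b (blk 14, set 2) → VC-HIT  vc=[6]
4: 0x3a (blk 14, set 2) → L1-HIT  vc=[6]
5: 0x2c (blk 11, set 3) → MISS  vc=[6]
6: 0x38 (blk 14, set 2) → L1-HIT  vc=[6]
7: 0x1a (blk 6, set 2) → VC-HIT  vc=[14]
8: 0x3a (blk 14, set 2) → VC-HIT  vc=[6]
9: 0x2f (blk 11, set 3) → L1-HIT  vc=[6]
10: 0x18 (blk 6, set 2) → VC-HIT  vc=[14]
11: 0x38 (blk 14, set 2) → VC-HIT  vc=[6]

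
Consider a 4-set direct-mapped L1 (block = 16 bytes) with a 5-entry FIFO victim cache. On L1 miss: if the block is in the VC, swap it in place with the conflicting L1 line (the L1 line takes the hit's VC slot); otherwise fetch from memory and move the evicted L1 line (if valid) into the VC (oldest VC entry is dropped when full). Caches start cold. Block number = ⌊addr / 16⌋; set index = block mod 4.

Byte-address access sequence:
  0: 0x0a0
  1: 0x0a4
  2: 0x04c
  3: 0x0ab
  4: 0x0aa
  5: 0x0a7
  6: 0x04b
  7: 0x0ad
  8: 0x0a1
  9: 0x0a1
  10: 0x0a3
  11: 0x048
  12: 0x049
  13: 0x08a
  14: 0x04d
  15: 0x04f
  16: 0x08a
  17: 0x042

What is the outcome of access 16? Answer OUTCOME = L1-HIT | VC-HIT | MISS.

0: 0xa0 (blk 10, set 2) → MISS  vc=[]
1: 0xa4 (blk 10, set 2) → L1-HIT  vc=[]
2: 0x4c (blk 4, set 0) → MISS  vc=[]
3: 0xab (blk 10, set 2) → L1-HIT  vc=[]
4: 0xaa (blk 10, set 2) → L1-HIT  vc=[]
5: 0xa7 (blk 10, set 2) → L1-HIT  vc=[]
6: 0x4b (blk 4, set 0) → L1-HIT  vc=[]
7: 0xad (blk 10, set 2) → L1-HIT  vc=[]
8: 0xa1 (blk 10, set 2) → L1-HIT  vc=[]
9: 0xa1 (blk 10, set 2) → L1-HIT  vc=[]
10: 0xa3 (blk 10, set 2) → L1-HIT  vc=[]
11: 0x48 (blk 4, set 0) → L1-HIT  vc=[]
12: 0x49 (blk 4, set 0) → L1-HIT  vc=[]
13: 0x8a (blk 8, set 0) → MISS  vc=[4]
14: 0x4d (blk 4, set 0) → VC-HIT  vc=[8]
15: 0x4f (blk 4, set 0) → L1-HIT  vc=[8]
16: 0x8a (blk 8, set 0) → VC-HIT  vc=[4]
17: 0x42 (blk 4, set 0) → VC-HIT  vc=[8]

OUTCOME = VC-HIT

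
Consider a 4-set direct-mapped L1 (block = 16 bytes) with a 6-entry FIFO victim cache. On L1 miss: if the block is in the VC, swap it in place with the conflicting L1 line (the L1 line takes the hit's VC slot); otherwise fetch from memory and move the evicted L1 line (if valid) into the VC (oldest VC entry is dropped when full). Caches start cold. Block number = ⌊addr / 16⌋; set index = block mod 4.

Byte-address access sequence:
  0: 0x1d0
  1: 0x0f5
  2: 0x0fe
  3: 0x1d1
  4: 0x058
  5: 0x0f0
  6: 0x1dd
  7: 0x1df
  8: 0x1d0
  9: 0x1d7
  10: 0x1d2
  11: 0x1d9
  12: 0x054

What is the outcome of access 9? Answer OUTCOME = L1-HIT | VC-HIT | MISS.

#0 0x1d0→b29/s1 MISS; vc=[]
#1 0xf5→b15/s3 MISS; vc=[]
#2 0xfe→b15/s3 L1-HIT; vc=[]
#3 0x1d1→b29/s1 L1-HIT; vc=[]
#4 0x58→b5/s1 MISS; vc=[29]
#5 0xf0→b15/s3 L1-HIT; vc=[29]
#6 0x1dd→b29/s1 VC-HIT; vc=[5]
#7 0x1df→b29/s1 L1-HIT; vc=[5]
#8 0x1d0→b29/s1 L1-HIT; vc=[5]
#9 0x1d7→b29/s1 L1-HIT; vc=[5]
#10 0x1d2→b29/s1 L1-HIT; vc=[5]
#11 0x1d9→b29/s1 L1-HIT; vc=[5]
#12 0x54→b5/s1 VC-HIT; vc=[29]

OUTCOME = L1-HIT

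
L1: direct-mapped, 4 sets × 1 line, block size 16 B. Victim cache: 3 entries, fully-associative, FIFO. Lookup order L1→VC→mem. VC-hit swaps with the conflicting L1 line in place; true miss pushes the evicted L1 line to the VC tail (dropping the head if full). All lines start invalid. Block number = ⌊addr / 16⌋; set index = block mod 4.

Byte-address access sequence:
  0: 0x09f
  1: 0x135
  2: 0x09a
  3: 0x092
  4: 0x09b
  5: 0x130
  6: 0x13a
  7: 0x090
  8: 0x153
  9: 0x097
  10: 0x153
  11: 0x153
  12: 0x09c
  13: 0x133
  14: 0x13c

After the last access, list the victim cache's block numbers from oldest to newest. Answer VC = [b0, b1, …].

  [0] addr=0x9f blk=9 s=1: MISS | VC []
  [1] addr=0x135 blk=19 s=3: MISS | VC []
  [2] addr=0x9a blk=9 s=1: L1-HIT | VC []
  [3] addr=0x92 blk=9 s=1: L1-HIT | VC []
  [4] addr=0x9b blk=9 s=1: L1-HIT | VC []
  [5] addr=0x130 blk=19 s=3: L1-HIT | VC []
  [6] addr=0x13a blk=19 s=3: L1-HIT | VC []
  [7] addr=0x90 blk=9 s=1: L1-HIT | VC []
  [8] addr=0x153 blk=21 s=1: MISS | VC [9]
  [9] addr=0x97 blk=9 s=1: VC-HIT | VC [21]
  [10] addr=0x153 blk=21 s=1: VC-HIT | VC [9]
  [11] addr=0x153 blk=21 s=1: L1-HIT | VC [9]
  [12] addr=0x9c blk=9 s=1: VC-HIT | VC [21]
  [13] addr=0x133 blk=19 s=3: L1-HIT | VC [21]
  [14] addr=0x13c blk=19 s=3: L1-HIT | VC [21]

VC = [21]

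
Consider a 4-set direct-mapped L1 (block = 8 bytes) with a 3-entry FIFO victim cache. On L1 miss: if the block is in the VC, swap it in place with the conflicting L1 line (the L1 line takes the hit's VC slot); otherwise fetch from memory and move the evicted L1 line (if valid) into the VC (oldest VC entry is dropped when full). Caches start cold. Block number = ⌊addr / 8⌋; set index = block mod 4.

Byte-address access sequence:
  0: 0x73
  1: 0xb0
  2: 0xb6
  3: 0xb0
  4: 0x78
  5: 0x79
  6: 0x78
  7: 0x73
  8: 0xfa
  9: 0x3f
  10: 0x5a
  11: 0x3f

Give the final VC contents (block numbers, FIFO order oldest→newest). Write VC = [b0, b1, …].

#0 0x73→b14/s2 MISS; vc=[]
#1 0xb0→b22/s2 MISS; vc=[14]
#2 0xb6→b22/s2 L1-HIT; vc=[14]
#3 0xb0→b22/s2 L1-HIT; vc=[14]
#4 0x78→b15/s3 MISS; vc=[14]
#5 0x79→b15/s3 L1-HIT; vc=[14]
#6 0x78→b15/s3 L1-HIT; vc=[14]
#7 0x73→b14/s2 VC-HIT; vc=[22]
#8 0xfa→b31/s3 MISS; vc=[22,15]
#9 0x3f→b7/s3 MISS; vc=[22,15,31]
#10 0x5a→b11/s3 MISS; vc=[15,31,7]
#11 0x3f→b7/s3 VC-HIT; vc=[15,31,11]

VC = [15, 31, 11]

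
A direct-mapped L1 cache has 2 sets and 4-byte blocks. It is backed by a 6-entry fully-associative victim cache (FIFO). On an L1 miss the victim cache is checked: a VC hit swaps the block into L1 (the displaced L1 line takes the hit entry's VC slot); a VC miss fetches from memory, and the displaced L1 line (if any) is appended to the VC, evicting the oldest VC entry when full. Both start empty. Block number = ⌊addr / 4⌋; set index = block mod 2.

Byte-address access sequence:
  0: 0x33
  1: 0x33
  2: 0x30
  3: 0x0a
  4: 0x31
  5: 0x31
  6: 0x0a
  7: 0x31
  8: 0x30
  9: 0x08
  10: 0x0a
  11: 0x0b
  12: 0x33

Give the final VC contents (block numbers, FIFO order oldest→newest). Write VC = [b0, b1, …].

VC = [2]

  [0] addr=0x33 blk=12 s=0: MISS | VC []
  [1] addr=0x33 blk=12 s=0: L1-HIT | VC []
  [2] addr=0x30 blk=12 s=0: L1-HIT | VC []
  [3] addr=0xa blk=2 s=0: MISS | VC [12]
  [4] addr=0x31 blk=12 s=0: VC-HIT | VC [2]
  [5] addr=0x31 blk=12 s=0: L1-HIT | VC [2]
  [6] addr=0xa blk=2 s=0: VC-HIT | VC [12]
  [7] addr=0x31 blk=12 s=0: VC-HIT | VC [2]
  [8] addr=0x30 blk=12 s=0: L1-HIT | VC [2]
  [9] addr=0x8 blk=2 s=0: VC-HIT | VC [12]
  [10] addr=0xa blk=2 s=0: L1-HIT | VC [12]
  [11] addr=0xb blk=2 s=0: L1-HIT | VC [12]
  [12] addr=0x33 blk=12 s=0: VC-HIT | VC [2]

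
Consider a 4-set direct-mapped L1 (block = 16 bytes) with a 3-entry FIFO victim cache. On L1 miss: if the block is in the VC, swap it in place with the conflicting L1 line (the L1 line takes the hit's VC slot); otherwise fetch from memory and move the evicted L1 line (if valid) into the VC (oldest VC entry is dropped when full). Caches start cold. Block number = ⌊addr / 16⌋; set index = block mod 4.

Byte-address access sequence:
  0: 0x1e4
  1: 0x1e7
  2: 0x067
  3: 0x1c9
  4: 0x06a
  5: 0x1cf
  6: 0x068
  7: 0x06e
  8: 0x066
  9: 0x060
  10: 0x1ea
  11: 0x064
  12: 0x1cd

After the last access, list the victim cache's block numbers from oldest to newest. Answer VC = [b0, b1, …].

VC = [30]

0: 0x1e4 (blk 30, set 2) → MISS  vc=[]
1: 0x1e7 (blk 30, set 2) → L1-HIT  vc=[]
2: 0x67 (blk 6, set 2) → MISS  vc=[30]
3: 0x1c9 (blk 28, set 0) → MISS  vc=[30]
4: 0x6a (blk 6, set 2) → L1-HIT  vc=[30]
5: 0x1cf (blk 28, set 0) → L1-HIT  vc=[30]
6: 0x68 (blk 6, set 2) → L1-HIT  vc=[30]
7: 0x6e (blk 6, set 2) → L1-HIT  vc=[30]
8: 0x66 (blk 6, set 2) → L1-HIT  vc=[30]
9: 0x60 (blk 6, set 2) → L1-HIT  vc=[30]
10: 0x1ea (blk 30, set 2) → VC-HIT  vc=[6]
11: 0x64 (blk 6, set 2) → VC-HIT  vc=[30]
12: 0x1cd (blk 28, set 0) → L1-HIT  vc=[30]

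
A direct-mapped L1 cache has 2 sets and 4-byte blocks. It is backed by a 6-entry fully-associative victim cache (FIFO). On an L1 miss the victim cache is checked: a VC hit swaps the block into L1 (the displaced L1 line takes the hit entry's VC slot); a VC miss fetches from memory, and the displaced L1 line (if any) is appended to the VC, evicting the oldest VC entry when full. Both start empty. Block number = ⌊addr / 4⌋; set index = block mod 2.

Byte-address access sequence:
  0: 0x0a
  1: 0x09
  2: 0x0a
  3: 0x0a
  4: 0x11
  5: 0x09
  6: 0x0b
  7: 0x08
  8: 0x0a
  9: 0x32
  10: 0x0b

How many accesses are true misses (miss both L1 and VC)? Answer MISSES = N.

MISSES = 3

  [0] addr=0xa blk=2 s=0: MISS | VC []
  [1] addr=0x9 blk=2 s=0: L1-HIT | VC []
  [2] addr=0xa blk=2 s=0: L1-HIT | VC []
  [3] addr=0xa blk=2 s=0: L1-HIT | VC []
  [4] addr=0x11 blk=4 s=0: MISS | VC [2]
  [5] addr=0x9 blk=2 s=0: VC-HIT | VC [4]
  [6] addr=0xb blk=2 s=0: L1-HIT | VC [4]
  [7] addr=0x8 blk=2 s=0: L1-HIT | VC [4]
  [8] addr=0xa blk=2 s=0: L1-HIT | VC [4]
  [9] addr=0x32 blk=12 s=0: MISS | VC [4, 2]
  [10] addr=0xb blk=2 s=0: VC-HIT | VC [4, 12]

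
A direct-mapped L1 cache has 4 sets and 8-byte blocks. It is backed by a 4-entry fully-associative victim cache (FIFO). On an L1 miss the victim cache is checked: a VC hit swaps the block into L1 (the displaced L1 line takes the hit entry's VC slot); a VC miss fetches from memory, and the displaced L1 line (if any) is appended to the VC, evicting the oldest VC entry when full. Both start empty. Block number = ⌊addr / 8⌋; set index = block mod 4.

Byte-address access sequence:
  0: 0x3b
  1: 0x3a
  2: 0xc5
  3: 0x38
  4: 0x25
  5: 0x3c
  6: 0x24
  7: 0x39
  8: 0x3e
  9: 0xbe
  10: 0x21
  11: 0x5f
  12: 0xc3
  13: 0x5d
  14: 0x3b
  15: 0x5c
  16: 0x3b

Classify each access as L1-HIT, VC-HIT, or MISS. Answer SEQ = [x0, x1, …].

#0 0x3b→b7/s3 MISS; vc=[]
#1 0x3a→b7/s3 L1-HIT; vc=[]
#2 0xc5→b24/s0 MISS; vc=[]
#3 0x38→b7/s3 L1-HIT; vc=[]
#4 0x25→b4/s0 MISS; vc=[24]
#5 0x3c→b7/s3 L1-HIT; vc=[24]
#6 0x24→b4/s0 L1-HIT; vc=[24]
#7 0x39→b7/s3 L1-HIT; vc=[24]
#8 0x3e→b7/s3 L1-HIT; vc=[24]
#9 0xbe→b23/s3 MISS; vc=[24,7]
#10 0x21→b4/s0 L1-HIT; vc=[24,7]
#11 0x5f→b11/s3 MISS; vc=[24,7,23]
#12 0xc3→b24/s0 VC-HIT; vc=[4,7,23]
#13 0x5d→b11/s3 L1-HIT; vc=[4,7,23]
#14 0x3b→b7/s3 VC-HIT; vc=[4,11,23]
#15 0x5c→b11/s3 VC-HIT; vc=[4,7,23]
#16 0x3b→b7/s3 VC-HIT; vc=[4,11,23]

SEQ = [MISS, L1-HIT, MISS, L1-HIT, MISS, L1-HIT, L1-HIT, L1-HIT, L1-HIT, MISS, L1-HIT, MISS, VC-HIT, L1-HIT, VC-HIT, VC-HIT, VC-HIT]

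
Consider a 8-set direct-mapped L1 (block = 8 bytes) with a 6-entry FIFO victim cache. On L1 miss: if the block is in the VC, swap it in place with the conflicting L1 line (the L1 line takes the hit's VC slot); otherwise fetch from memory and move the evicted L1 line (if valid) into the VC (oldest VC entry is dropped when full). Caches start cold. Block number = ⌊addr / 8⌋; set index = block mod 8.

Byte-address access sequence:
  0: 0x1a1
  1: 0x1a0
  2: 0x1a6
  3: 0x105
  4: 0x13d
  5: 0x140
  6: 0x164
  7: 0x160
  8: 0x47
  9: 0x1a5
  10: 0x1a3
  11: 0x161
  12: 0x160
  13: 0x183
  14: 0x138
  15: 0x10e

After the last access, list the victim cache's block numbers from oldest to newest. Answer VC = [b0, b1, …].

  [0] addr=0x1a1 blk=52 s=4: MISS | VC []
  [1] addr=0x1a0 blk=52 s=4: L1-HIT | VC []
  [2] addr=0x1a6 blk=52 s=4: L1-HIT | VC []
  [3] addr=0x105 blk=32 s=0: MISS | VC []
  [4] addr=0x13d blk=39 s=7: MISS | VC []
  [5] addr=0x140 blk=40 s=0: MISS | VC [32]
  [6] addr=0x164 blk=44 s=4: MISS | VC [32, 52]
  [7] addr=0x160 blk=44 s=4: L1-HIT | VC [32, 52]
  [8] addr=0x47 blk=8 s=0: MISS | VC [32, 52, 40]
  [9] addr=0x1a5 blk=52 s=4: VC-HIT | VC [32, 44, 40]
  [10] addr=0x1a3 blk=52 s=4: L1-HIT | VC [32, 44, 40]
  [11] addr=0x161 blk=44 s=4: VC-HIT | VC [32, 52, 40]
  [12] addr=0x160 blk=44 s=4: L1-HIT | VC [32, 52, 40]
  [13] addr=0x183 blk=48 s=0: MISS | VC [32, 52, 40, 8]
  [14] addr=0x138 blk=39 s=7: L1-HIT | VC [32, 52, 40, 8]
  [15] addr=0x10e blk=33 s=1: MISS | VC [32, 52, 40, 8]

VC = [32, 52, 40, 8]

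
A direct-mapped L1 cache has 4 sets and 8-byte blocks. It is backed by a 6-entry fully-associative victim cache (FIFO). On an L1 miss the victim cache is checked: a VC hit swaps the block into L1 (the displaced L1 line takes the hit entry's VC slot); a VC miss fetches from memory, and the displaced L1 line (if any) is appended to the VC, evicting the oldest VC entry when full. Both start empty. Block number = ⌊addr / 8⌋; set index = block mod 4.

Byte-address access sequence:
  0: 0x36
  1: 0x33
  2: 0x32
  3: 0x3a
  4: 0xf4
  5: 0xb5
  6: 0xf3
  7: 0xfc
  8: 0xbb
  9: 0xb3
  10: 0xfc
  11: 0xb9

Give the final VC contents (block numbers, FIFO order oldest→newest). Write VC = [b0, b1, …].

0: 0x36 (blk 6, set 2) → MISS  vc=[]
1: 0x33 (blk 6, set 2) → L1-HIT  vc=[]
2: 0x32 (blk 6, set 2) → L1-HIT  vc=[]
3: 0x3a (blk 7, set 3) → MISS  vc=[]
4: 0xf4 (blk 30, set 2) → MISS  vc=[6]
5: 0xb5 (blk 22, set 2) → MISS  vc=[6, 30]
6: 0xf3 (blk 30, set 2) → VC-HIT  vc=[6, 22]
7: 0xfc (blk 31, set 3) → MISS  vc=[6, 22, 7]
8: 0xbb (blk 23, set 3) → MISS  vc=[6, 22, 7, 31]
9: 0xb3 (blk 22, set 2) → VC-HIT  vc=[6, 30, 7, 31]
10: 0xfc (blk 31, set 3) → VC-HIT  vc=[6, 30, 7, 23]
11: 0xb9 (blk 23, set 3) → VC-HIT  vc=[6, 30, 7, 31]

VC = [6, 30, 7, 31]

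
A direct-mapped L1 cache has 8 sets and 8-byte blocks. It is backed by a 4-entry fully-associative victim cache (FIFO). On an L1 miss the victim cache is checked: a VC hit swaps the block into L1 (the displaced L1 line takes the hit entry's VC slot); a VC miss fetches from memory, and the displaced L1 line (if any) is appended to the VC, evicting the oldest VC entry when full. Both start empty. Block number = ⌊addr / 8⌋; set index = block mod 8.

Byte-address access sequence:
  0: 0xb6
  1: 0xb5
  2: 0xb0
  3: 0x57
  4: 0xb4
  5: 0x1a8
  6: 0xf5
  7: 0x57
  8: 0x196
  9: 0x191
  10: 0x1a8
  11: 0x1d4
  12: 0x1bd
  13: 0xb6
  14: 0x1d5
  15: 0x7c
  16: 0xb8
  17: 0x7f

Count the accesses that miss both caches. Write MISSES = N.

#0 0xb6→b22/s6 MISS; vc=[]
#1 0xb5→b22/s6 L1-HIT; vc=[]
#2 0xb0→b22/s6 L1-HIT; vc=[]
#3 0x57→b10/s2 MISS; vc=[]
#4 0xb4→b22/s6 L1-HIT; vc=[]
#5 0x1a8→b53/s5 MISS; vc=[]
#6 0xf5→b30/s6 MISS; vc=[22]
#7 0x57→b10/s2 L1-HIT; vc=[22]
#8 0x196→b50/s2 MISS; vc=[22,10]
#9 0x191→b50/s2 L1-HIT; vc=[22,10]
#10 0x1a8→b53/s5 L1-HIT; vc=[22,10]
#11 0x1d4→b58/s2 MISS; vc=[22,10,50]
#12 0x1bd→b55/s7 MISS; vc=[22,10,50]
#13 0xb6→b22/s6 VC-HIT; vc=[30,10,50]
#14 0x1d5→b58/s2 L1-HIT; vc=[30,10,50]
#15 0x7c→b15/s7 MISS; vc=[30,10,50,55]
#16 0xb8→b23/s7 MISS; vc=[10,50,55,15]
#17 0x7f→b15/s7 VC-HIT; vc=[10,50,55,23]

MISSES = 9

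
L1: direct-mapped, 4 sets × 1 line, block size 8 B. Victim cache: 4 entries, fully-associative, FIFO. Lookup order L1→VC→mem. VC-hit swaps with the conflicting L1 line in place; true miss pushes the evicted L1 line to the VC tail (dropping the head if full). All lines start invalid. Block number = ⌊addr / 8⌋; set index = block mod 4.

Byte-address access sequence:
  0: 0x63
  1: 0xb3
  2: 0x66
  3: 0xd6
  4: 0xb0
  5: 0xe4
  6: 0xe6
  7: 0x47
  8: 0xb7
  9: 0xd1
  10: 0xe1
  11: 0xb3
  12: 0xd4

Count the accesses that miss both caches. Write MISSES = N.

0: 0x63 (blk 12, set 0) → MISS  vc=[]
1: 0xb3 (blk 22, set 2) → MISS  vc=[]
2: 0x66 (blk 12, set 0) → L1-HIT  vc=[]
3: 0xd6 (blk 26, set 2) → MISS  vc=[22]
4: 0xb0 (blk 22, set 2) → VC-HIT  vc=[26]
5: 0xe4 (blk 28, set 0) → MISS  vc=[26, 12]
6: 0xe6 (blk 28, set 0) → L1-HIT  vc=[26, 12]
7: 0x47 (blk 8, set 0) → MISS  vc=[26, 12, 28]
8: 0xb7 (blk 22, set 2) → L1-HIT  vc=[26, 12, 28]
9: 0xd1 (blk 26, set 2) → VC-HIT  vc=[22, 12, 28]
10: 0xe1 (blk 28, set 0) → VC-HIT  vc=[22, 12, 8]
11: 0xb3 (blk 22, set 2) → VC-HIT  vc=[26, 12, 8]
12: 0xd4 (blk 26, set 2) → VC-HIT  vc=[22, 12, 8]

MISSES = 5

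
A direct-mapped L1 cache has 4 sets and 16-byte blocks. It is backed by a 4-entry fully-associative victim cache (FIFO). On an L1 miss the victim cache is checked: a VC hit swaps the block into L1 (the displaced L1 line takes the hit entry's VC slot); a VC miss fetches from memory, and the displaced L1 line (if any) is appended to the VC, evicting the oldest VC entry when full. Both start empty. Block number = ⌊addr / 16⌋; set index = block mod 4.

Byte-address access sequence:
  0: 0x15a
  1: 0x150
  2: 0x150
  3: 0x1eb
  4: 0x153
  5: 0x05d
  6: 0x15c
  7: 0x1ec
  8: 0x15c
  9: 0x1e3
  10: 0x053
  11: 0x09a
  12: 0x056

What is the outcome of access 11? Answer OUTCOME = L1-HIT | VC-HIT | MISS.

OUTCOME = MISS

  [0] addr=0x15a blk=21 s=1: MISS | VC []
  [1] addr=0x150 blk=21 s=1: L1-HIT | VC []
  [2] addr=0x150 blk=21 s=1: L1-HIT | VC []
  [3] addr=0x1eb blk=30 s=2: MISS | VC []
  [4] addr=0x153 blk=21 s=1: L1-HIT | VC []
  [5] addr=0x5d blk=5 s=1: MISS | VC [21]
  [6] addr=0x15c blk=21 s=1: VC-HIT | VC [5]
  [7] addr=0x1ec blk=30 s=2: L1-HIT | VC [5]
  [8] addr=0x15c blk=21 s=1: L1-HIT | VC [5]
  [9] addr=0x1e3 blk=30 s=2: L1-HIT | VC [5]
  [10] addr=0x53 blk=5 s=1: VC-HIT | VC [21]
  [11] addr=0x9a blk=9 s=1: MISS | VC [21, 5]
  [12] addr=0x56 blk=5 s=1: VC-HIT | VC [21, 9]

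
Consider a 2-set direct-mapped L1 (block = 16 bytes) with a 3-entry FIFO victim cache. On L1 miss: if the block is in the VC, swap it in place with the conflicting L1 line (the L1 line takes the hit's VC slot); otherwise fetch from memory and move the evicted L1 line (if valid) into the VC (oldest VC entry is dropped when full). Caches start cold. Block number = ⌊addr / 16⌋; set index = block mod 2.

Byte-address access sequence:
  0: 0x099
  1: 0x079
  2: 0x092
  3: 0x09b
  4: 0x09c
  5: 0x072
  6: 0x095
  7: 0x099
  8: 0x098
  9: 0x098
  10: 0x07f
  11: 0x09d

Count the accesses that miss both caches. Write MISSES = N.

0: 0x99 (blk 9, set 1) → MISS  vc=[]
1: 0x79 (blk 7, set 1) → MISS  vc=[9]
2: 0x92 (blk 9, set 1) → VC-HIT  vc=[7]
3: 0x9b (blk 9, set 1) → L1-HIT  vc=[7]
4: 0x9c (blk 9, set 1) → L1-HIT  vc=[7]
5: 0x72 (blk 7, set 1) → VC-HIT  vc=[9]
6: 0x95 (blk 9, set 1) → VC-HIT  vc=[7]
7: 0x99 (blk 9, set 1) → L1-HIT  vc=[7]
8: 0x98 (blk 9, set 1) → L1-HIT  vc=[7]
9: 0x98 (blk 9, set 1) → L1-HIT  vc=[7]
10: 0x7f (blk 7, set 1) → VC-HIT  vc=[9]
11: 0x9d (blk 9, set 1) → VC-HIT  vc=[7]

MISSES = 2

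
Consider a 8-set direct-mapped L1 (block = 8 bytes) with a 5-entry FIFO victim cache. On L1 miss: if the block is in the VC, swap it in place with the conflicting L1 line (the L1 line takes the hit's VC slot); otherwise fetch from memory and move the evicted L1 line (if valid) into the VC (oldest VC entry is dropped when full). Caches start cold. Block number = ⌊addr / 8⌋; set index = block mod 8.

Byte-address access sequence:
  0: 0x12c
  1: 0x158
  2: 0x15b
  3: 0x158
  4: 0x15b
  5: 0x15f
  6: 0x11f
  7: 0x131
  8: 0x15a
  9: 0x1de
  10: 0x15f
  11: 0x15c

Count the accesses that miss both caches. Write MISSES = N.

MISSES = 5

  [0] addr=0x12c blk=37 s=5: MISS | VC []
  [1] addr=0x158 blk=43 s=3: MISS | VC []
  [2] addr=0x15b blk=43 s=3: L1-HIT | VC []
  [3] addr=0x158 blk=43 s=3: L1-HIT | VC []
  [4] addr=0x15b blk=43 s=3: L1-HIT | VC []
  [5] addr=0x15f blk=43 s=3: L1-HIT | VC []
  [6] addr=0x11f blk=35 s=3: MISS | VC [43]
  [7] addr=0x131 blk=38 s=6: MISS | VC [43]
  [8] addr=0x15a blk=43 s=3: VC-HIT | VC [35]
  [9] addr=0x1de blk=59 s=3: MISS | VC [35, 43]
  [10] addr=0x15f blk=43 s=3: VC-HIT | VC [35, 59]
  [11] addr=0x15c blk=43 s=3: L1-HIT | VC [35, 59]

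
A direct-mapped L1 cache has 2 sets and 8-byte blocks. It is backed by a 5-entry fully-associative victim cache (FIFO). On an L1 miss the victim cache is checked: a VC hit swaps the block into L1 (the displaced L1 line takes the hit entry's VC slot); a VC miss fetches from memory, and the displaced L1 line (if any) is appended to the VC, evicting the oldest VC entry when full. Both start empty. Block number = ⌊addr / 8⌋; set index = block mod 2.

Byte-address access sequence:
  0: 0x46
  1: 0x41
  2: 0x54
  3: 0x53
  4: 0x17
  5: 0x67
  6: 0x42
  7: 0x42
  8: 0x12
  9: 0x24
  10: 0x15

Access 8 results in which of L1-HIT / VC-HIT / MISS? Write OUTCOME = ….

OUTCOME = VC-HIT

  [0] addr=0x46 blk=8 s=0: MISS | VC []
  [1] addr=0x41 blk=8 s=0: L1-HIT | VC []
  [2] addr=0x54 blk=10 s=0: MISS | VC [8]
  [3] addr=0x53 blk=10 s=0: L1-HIT | VC [8]
  [4] addr=0x17 blk=2 s=0: MISS | VC [8, 10]
  [5] addr=0x67 blk=12 s=0: MISS | VC [8, 10, 2]
  [6] addr=0x42 blk=8 s=0: VC-HIT | VC [12, 10, 2]
  [7] addr=0x42 blk=8 s=0: L1-HIT | VC [12, 10, 2]
  [8] addr=0x12 blk=2 s=0: VC-HIT | VC [12, 10, 8]
  [9] addr=0x24 blk=4 s=0: MISS | VC [12, 10, 8, 2]
  [10] addr=0x15 blk=2 s=0: VC-HIT | VC [12, 10, 8, 4]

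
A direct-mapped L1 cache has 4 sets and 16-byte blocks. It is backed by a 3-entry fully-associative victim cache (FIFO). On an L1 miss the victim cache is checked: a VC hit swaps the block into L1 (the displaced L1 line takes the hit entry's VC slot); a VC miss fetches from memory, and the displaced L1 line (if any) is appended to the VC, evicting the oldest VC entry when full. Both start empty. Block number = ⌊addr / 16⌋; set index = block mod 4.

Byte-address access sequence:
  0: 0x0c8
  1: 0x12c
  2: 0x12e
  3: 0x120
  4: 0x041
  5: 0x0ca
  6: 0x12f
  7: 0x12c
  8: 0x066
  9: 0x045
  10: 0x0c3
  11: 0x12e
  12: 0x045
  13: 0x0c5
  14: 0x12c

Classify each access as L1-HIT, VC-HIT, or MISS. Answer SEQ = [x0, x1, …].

0: 0xc8 (blk 12, set 0) → MISS  vc=[]
1: 0x12c (blk 18, set 2) → MISS  vc=[]
2: 0x12e (blk 18, set 2) → L1-HIT  vc=[]
3: 0x120 (blk 18, set 2) → L1-HIT  vc=[]
4: 0x41 (blk 4, set 0) → MISS  vc=[12]
5: 0xca (blk 12, set 0) → VC-HIT  vc=[4]
6: 0x12f (blk 18, set 2) → L1-HIT  vc=[4]
7: 0x12c (blk 18, set 2) → L1-HIT  vc=[4]
8: 0x66 (blk 6, set 2) → MISS  vc=[4, 18]
9: 0x45 (blk 4, set 0) → VC-HIT  vc=[12, 18]
10: 0xc3 (blk 12, set 0) → VC-HIT  vc=[4, 18]
11: 0x12e (blk 18, set 2) → VC-HIT  vc=[4, 6]
12: 0x45 (blk 4, set 0) → VC-HIT  vc=[12, 6]
13: 0xc5 (blk 12, set 0) → VC-HIT  vc=[4, 6]
14: 0x12c (blk 18, set 2) → L1-HIT  vc=[4, 6]

SEQ = [MISS, MISS, L1-HIT, L1-HIT, MISS, VC-HIT, L1-HIT, L1-HIT, MISS, VC-HIT, VC-HIT, VC-HIT, VC-HIT, VC-HIT, L1-HIT]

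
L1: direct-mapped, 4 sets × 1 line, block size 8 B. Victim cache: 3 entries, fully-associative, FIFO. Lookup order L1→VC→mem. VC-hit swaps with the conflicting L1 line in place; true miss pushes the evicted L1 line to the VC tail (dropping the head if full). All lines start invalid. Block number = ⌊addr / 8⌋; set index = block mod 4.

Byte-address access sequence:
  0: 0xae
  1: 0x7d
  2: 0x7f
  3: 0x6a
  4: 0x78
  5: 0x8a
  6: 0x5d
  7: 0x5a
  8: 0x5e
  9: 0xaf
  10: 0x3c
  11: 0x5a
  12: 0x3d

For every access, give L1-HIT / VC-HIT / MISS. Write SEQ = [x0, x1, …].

SEQ = [MISS, MISS, L1-HIT, MISS, L1-HIT, MISS, MISS, L1-HIT, L1-HIT, VC-HIT, MISS, VC-HIT, VC-HIT]

0: 0xae (blk 21, set 1) → MISS  vc=[]
1: 0x7d (blk 15, set 3) → MISS  vc=[]
2: 0x7f (blk 15, set 3) → L1-HIT  vc=[]
3: 0x6a (blk 13, set 1) → MISS  vc=[21]
4: 0x78 (blk 15, set 3) → L1-HIT  vc=[21]
5: 0x8a (blk 17, set 1) → MISS  vc=[21, 13]
6: 0x5d (blk 11, set 3) → MISS  vc=[21, 13, 15]
7: 0x5a (blk 11, set 3) → L1-HIT  vc=[21, 13, 15]
8: 0x5e (blk 11, set 3) → L1-HIT  vc=[21, 13, 15]
9: 0xaf (blk 21, set 1) → VC-HIT  vc=[17, 13, 15]
10: 0x3c (blk 7, set 3) → MISS  vc=[13, 15, 11]
11: 0x5a (blk 11, set 3) → VC-HIT  vc=[13, 15, 7]
12: 0x3d (blk 7, set 3) → VC-HIT  vc=[13, 15, 11]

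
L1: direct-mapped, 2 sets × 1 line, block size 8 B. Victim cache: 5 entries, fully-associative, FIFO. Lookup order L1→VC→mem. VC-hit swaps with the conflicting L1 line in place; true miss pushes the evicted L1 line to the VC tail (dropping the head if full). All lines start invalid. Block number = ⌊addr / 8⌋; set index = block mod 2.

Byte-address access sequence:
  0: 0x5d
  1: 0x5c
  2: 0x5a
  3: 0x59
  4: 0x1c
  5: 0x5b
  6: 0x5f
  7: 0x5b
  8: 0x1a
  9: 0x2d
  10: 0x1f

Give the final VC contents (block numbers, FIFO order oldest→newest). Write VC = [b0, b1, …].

VC = [11, 5]

  [0] addr=0x5d blk=11 s=1: MISS | VC []
  [1] addr=0x5c blk=11 s=1: L1-HIT | VC []
  [2] addr=0x5a blk=11 s=1: L1-HIT | VC []
  [3] addr=0x59 blk=11 s=1: L1-HIT | VC []
  [4] addr=0x1c blk=3 s=1: MISS | VC [11]
  [5] addr=0x5b blk=11 s=1: VC-HIT | VC [3]
  [6] addr=0x5f blk=11 s=1: L1-HIT | VC [3]
  [7] addr=0x5b blk=11 s=1: L1-HIT | VC [3]
  [8] addr=0x1a blk=3 s=1: VC-HIT | VC [11]
  [9] addr=0x2d blk=5 s=1: MISS | VC [11, 3]
  [10] addr=0x1f blk=3 s=1: VC-HIT | VC [11, 5]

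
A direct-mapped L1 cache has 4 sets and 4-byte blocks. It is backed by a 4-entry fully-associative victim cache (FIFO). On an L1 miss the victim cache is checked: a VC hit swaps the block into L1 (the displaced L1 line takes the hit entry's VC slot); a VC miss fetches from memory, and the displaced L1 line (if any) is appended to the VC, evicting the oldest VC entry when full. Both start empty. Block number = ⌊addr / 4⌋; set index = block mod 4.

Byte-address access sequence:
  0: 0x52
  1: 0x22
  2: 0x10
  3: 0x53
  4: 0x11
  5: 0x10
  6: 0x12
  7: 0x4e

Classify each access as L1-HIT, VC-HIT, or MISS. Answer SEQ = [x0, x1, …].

SEQ = [MISS, MISS, MISS, VC-HIT, VC-HIT, L1-HIT, L1-HIT, MISS]

  [0] addr=0x52 blk=20 s=0: MISS | VC []
  [1] addr=0x22 blk=8 s=0: MISS | VC [20]
  [2] addr=0x10 blk=4 s=0: MISS | VC [20, 8]
  [3] addr=0x53 blk=20 s=0: VC-HIT | VC [4, 8]
  [4] addr=0x11 blk=4 s=0: VC-HIT | VC [20, 8]
  [5] addr=0x10 blk=4 s=0: L1-HIT | VC [20, 8]
  [6] addr=0x12 blk=4 s=0: L1-HIT | VC [20, 8]
  [7] addr=0x4e blk=19 s=3: MISS | VC [20, 8]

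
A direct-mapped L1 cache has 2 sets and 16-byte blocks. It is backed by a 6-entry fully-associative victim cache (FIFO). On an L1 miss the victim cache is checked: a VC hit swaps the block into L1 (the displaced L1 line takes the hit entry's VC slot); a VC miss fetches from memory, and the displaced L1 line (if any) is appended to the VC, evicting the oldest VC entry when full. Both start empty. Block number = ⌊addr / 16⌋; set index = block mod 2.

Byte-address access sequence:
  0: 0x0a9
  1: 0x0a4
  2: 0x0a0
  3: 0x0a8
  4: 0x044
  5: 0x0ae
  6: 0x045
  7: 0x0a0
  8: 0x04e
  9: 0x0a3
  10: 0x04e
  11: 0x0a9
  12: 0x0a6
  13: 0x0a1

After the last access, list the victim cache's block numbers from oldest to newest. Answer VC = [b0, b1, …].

VC = [4]

  [0] addr=0xa9 blk=10 s=0: MISS | VC []
  [1] addr=0xa4 blk=10 s=0: L1-HIT | VC []
  [2] addr=0xa0 blk=10 s=0: L1-HIT | VC []
  [3] addr=0xa8 blk=10 s=0: L1-HIT | VC []
  [4] addr=0x44 blk=4 s=0: MISS | VC [10]
  [5] addr=0xae blk=10 s=0: VC-HIT | VC [4]
  [6] addr=0x45 blk=4 s=0: VC-HIT | VC [10]
  [7] addr=0xa0 blk=10 s=0: VC-HIT | VC [4]
  [8] addr=0x4e blk=4 s=0: VC-HIT | VC [10]
  [9] addr=0xa3 blk=10 s=0: VC-HIT | VC [4]
  [10] addr=0x4e blk=4 s=0: VC-HIT | VC [10]
  [11] addr=0xa9 blk=10 s=0: VC-HIT | VC [4]
  [12] addr=0xa6 blk=10 s=0: L1-HIT | VC [4]
  [13] addr=0xa1 blk=10 s=0: L1-HIT | VC [4]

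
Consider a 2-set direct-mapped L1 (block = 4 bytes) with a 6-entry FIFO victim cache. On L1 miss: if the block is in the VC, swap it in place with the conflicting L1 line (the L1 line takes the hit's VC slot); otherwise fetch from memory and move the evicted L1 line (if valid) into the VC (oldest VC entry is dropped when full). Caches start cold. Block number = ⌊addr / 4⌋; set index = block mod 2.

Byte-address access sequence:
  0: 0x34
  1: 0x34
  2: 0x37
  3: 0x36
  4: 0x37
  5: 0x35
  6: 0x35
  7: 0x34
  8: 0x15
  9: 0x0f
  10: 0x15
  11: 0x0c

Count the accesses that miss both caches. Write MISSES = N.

#0 0x34→b13/s1 MISS; vc=[]
#1 0x34→b13/s1 L1-HIT; vc=[]
#2 0x37→b13/s1 L1-HIT; vc=[]
#3 0x36→b13/s1 L1-HIT; vc=[]
#4 0x37→b13/s1 L1-HIT; vc=[]
#5 0x35→b13/s1 L1-HIT; vc=[]
#6 0x35→b13/s1 L1-HIT; vc=[]
#7 0x34→b13/s1 L1-HIT; vc=[]
#8 0x15→b5/s1 MISS; vc=[13]
#9 0xf→b3/s1 MISS; vc=[13,5]
#10 0x15→b5/s1 VC-HIT; vc=[13,3]
#11 0xc→b3/s1 VC-HIT; vc=[13,5]

MISSES = 3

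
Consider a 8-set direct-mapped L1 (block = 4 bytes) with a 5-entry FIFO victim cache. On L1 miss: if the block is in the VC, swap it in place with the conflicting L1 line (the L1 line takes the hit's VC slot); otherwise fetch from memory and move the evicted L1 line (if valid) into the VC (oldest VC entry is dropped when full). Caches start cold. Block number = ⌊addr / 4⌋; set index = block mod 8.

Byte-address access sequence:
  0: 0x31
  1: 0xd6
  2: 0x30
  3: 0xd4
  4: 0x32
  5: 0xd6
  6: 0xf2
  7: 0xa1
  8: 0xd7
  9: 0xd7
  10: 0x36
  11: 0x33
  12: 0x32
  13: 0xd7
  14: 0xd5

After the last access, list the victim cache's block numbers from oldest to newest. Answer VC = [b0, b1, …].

VC = [60, 13]

0: 0x31 (blk 12, set 4) → MISS  vc=[]
1: 0xd6 (blk 53, set 5) → MISS  vc=[]
2: 0x30 (blk 12, set 4) → L1-HIT  vc=[]
3: 0xd4 (blk 53, set 5) → L1-HIT  vc=[]
4: 0x32 (blk 12, set 4) → L1-HIT  vc=[]
5: 0xd6 (blk 53, set 5) → L1-HIT  vc=[]
6: 0xf2 (blk 60, set 4) → MISS  vc=[12]
7: 0xa1 (blk 40, set 0) → MISS  vc=[12]
8: 0xd7 (blk 53, set 5) → L1-HIT  vc=[12]
9: 0xd7 (blk 53, set 5) → L1-HIT  vc=[12]
10: 0x36 (blk 13, set 5) → MISS  vc=[12, 53]
11: 0x33 (blk 12, set 4) → VC-HIT  vc=[60, 53]
12: 0x32 (blk 12, set 4) → L1-HIT  vc=[60, 53]
13: 0xd7 (blk 53, set 5) → VC-HIT  vc=[60, 13]
14: 0xd5 (blk 53, set 5) → L1-HIT  vc=[60, 13]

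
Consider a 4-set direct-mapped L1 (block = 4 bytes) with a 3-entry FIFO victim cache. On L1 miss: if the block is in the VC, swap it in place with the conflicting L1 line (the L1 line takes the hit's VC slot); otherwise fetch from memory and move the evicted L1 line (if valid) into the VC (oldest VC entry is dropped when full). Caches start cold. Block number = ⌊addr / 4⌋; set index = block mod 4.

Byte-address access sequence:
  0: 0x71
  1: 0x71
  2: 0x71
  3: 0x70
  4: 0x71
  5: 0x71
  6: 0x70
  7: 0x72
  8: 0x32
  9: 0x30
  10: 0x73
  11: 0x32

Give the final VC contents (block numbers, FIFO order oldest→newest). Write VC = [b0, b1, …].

VC = [28]

  [0] addr=0x71 blk=28 s=0: MISS | VC []
  [1] addr=0x71 blk=28 s=0: L1-HIT | VC []
  [2] addr=0x71 blk=28 s=0: L1-HIT | VC []
  [3] addr=0x70 blk=28 s=0: L1-HIT | VC []
  [4] addr=0x71 blk=28 s=0: L1-HIT | VC []
  [5] addr=0x71 blk=28 s=0: L1-HIT | VC []
  [6] addr=0x70 blk=28 s=0: L1-HIT | VC []
  [7] addr=0x72 blk=28 s=0: L1-HIT | VC []
  [8] addr=0x32 blk=12 s=0: MISS | VC [28]
  [9] addr=0x30 blk=12 s=0: L1-HIT | VC [28]
  [10] addr=0x73 blk=28 s=0: VC-HIT | VC [12]
  [11] addr=0x32 blk=12 s=0: VC-HIT | VC [28]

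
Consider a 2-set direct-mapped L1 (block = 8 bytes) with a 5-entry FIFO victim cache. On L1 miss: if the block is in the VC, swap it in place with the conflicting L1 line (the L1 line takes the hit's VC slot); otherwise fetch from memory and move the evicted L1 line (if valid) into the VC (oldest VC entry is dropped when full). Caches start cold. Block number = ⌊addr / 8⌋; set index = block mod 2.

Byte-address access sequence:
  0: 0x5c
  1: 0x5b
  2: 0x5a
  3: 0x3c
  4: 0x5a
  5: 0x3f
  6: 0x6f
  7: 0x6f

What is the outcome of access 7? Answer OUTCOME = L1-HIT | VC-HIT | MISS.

#0 0x5c→b11/s1 MISS; vc=[]
#1 0x5b→b11/s1 L1-HIT; vc=[]
#2 0x5a→b11/s1 L1-HIT; vc=[]
#3 0x3c→b7/s1 MISS; vc=[11]
#4 0x5a→b11/s1 VC-HIT; vc=[7]
#5 0x3f→b7/s1 VC-HIT; vc=[11]
#6 0x6f→b13/s1 MISS; vc=[11,7]
#7 0x6f→b13/s1 L1-HIT; vc=[11,7]

OUTCOME = L1-HIT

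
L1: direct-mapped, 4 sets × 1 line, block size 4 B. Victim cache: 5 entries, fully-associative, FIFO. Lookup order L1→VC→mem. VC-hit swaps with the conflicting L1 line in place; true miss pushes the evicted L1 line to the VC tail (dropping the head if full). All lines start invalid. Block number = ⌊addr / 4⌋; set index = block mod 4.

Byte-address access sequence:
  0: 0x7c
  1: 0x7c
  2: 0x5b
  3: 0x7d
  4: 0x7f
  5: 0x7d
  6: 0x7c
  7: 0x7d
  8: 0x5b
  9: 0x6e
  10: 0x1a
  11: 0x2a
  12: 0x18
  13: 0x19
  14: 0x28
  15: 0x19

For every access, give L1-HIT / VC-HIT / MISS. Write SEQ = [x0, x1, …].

#0 0x7c→b31/s3 MISS; vc=[]
#1 0x7c→b31/s3 L1-HIT; vc=[]
#2 0x5b→b22/s2 MISS; vc=[]
#3 0x7d→b31/s3 L1-HIT; vc=[]
#4 0x7f→b31/s3 L1-HIT; vc=[]
#5 0x7d→b31/s3 L1-HIT; vc=[]
#6 0x7c→b31/s3 L1-HIT; vc=[]
#7 0x7d→b31/s3 L1-HIT; vc=[]
#8 0x5b→b22/s2 L1-HIT; vc=[]
#9 0x6e→b27/s3 MISS; vc=[31]
#10 0x1a→b6/s2 MISS; vc=[31,22]
#11 0x2a→b10/s2 MISS; vc=[31,22,6]
#12 0x18→b6/s2 VC-HIT; vc=[31,22,10]
#13 0x19→b6/s2 L1-HIT; vc=[31,22,10]
#14 0x28→b10/s2 VC-HIT; vc=[31,22,6]
#15 0x19→b6/s2 VC-HIT; vc=[31,22,10]

SEQ = [MISS, L1-HIT, MISS, L1-HIT, L1-HIT, L1-HIT, L1-HIT, L1-HIT, L1-HIT, MISS, MISS, MISS, VC-HIT, L1-HIT, VC-HIT, VC-HIT]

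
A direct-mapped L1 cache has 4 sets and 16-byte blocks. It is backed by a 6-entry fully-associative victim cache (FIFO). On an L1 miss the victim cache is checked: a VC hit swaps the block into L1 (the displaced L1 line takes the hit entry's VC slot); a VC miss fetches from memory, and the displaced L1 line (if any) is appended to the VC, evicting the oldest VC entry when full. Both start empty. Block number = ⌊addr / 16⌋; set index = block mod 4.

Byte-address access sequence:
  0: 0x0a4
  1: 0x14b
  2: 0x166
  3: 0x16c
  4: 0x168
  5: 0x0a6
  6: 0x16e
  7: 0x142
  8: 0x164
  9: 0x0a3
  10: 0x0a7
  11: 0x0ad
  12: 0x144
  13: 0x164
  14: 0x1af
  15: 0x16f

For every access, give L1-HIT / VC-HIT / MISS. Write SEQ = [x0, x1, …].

0: 0xa4 (blk 10, set 2) → MISS  vc=[]
1: 0x14b (blk 20, set 0) → MISS  vc=[]
2: 0x166 (blk 22, set 2) → MISS  vc=[10]
3: 0x16c (blk 22, set 2) → L1-HIT  vc=[10]
4: 0x168 (blk 22, set 2) → L1-HIT  vc=[10]
5: 0xa6 (blk 10, set 2) → VC-HIT  vc=[22]
6: 0x16e (blk 22, set 2) → VC-HIT  vc=[10]
7: 0x142 (blk 20, set 0) → L1-HIT  vc=[10]
8: 0x164 (blk 22, set 2) → L1-HIT  vc=[10]
9: 0xa3 (blk 10, set 2) → VC-HIT  vc=[22]
10: 0xa7 (blk 10, set 2) → L1-HIT  vc=[22]
11: 0xad (blk 10, set 2) → L1-HIT  vc=[22]
12: 0x144 (blk 20, set 0) → L1-HIT  vc=[22]
13: 0x164 (blk 22, set 2) → VC-HIT  vc=[10]
14: 0x1af (blk 26, set 2) → MISS  vc=[10, 22]
15: 0x16f (blk 22, set 2) → VC-HIT  vc=[10, 26]

SEQ = [MISS, MISS, MISS, L1-HIT, L1-HIT, VC-HIT, VC-HIT, L1-HIT, L1-HIT, VC-HIT, L1-HIT, L1-HIT, L1-HIT, VC-HIT, MISS, VC-HIT]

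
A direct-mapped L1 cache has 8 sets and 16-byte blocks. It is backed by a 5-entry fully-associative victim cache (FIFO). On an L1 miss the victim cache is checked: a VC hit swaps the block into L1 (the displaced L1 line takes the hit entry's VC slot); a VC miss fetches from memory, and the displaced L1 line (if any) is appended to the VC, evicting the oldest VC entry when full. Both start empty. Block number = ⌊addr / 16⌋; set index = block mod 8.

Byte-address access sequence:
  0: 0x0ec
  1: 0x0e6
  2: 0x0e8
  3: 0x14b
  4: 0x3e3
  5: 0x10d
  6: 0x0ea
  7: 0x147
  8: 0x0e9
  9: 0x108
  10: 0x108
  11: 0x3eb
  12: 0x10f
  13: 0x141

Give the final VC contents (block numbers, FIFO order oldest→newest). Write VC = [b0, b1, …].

VC = [14]

  [0] addr=0xec blk=14 s=6: MISS | VC []
  [1] addr=0xe6 blk=14 s=6: L1-HIT | VC []
  [2] addr=0xe8 blk=14 s=6: L1-HIT | VC []
  [3] addr=0x14b blk=20 s=4: MISS | VC []
  [4] addr=0x3e3 blk=62 s=6: MISS | VC [14]
  [5] addr=0x10d blk=16 s=0: MISS | VC [14]
  [6] addr=0xea blk=14 s=6: VC-HIT | VC [62]
  [7] addr=0x147 blk=20 s=4: L1-HIT | VC [62]
  [8] addr=0xe9 blk=14 s=6: L1-HIT | VC [62]
  [9] addr=0x108 blk=16 s=0: L1-HIT | VC [62]
  [10] addr=0x108 blk=16 s=0: L1-HIT | VC [62]
  [11] addr=0x3eb blk=62 s=6: VC-HIT | VC [14]
  [12] addr=0x10f blk=16 s=0: L1-HIT | VC [14]
  [13] addr=0x141 blk=20 s=4: L1-HIT | VC [14]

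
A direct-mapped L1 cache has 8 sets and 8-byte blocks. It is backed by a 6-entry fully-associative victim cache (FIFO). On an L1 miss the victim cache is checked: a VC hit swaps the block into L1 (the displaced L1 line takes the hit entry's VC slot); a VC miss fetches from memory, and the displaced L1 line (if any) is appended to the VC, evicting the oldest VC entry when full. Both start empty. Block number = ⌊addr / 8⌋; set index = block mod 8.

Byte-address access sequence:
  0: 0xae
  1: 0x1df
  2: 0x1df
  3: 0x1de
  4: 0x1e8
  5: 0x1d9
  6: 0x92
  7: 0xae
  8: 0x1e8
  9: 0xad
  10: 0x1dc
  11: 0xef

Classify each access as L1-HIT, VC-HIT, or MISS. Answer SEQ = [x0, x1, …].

SEQ = [MISS, MISS, L1-HIT, L1-HIT, MISS, L1-HIT, MISS, VC-HIT, VC-HIT, VC-HIT, L1-HIT, MISS]

  [0] addr=0xae blk=21 s=5: MISS | VC []
  [1] addr=0x1df blk=59 s=3: MISS | VC []
  [2] addr=0x1df blk=59 s=3: L1-HIT | VC []
  [3] addr=0x1de blk=59 s=3: L1-HIT | VC []
  [4] addr=0x1e8 blk=61 s=5: MISS | VC [21]
  [5] addr=0x1d9 blk=59 s=3: L1-HIT | VC [21]
  [6] addr=0x92 blk=18 s=2: MISS | VC [21]
  [7] addr=0xae blk=21 s=5: VC-HIT | VC [61]
  [8] addr=0x1e8 blk=61 s=5: VC-HIT | VC [21]
  [9] addr=0xad blk=21 s=5: VC-HIT | VC [61]
  [10] addr=0x1dc blk=59 s=3: L1-HIT | VC [61]
  [11] addr=0xef blk=29 s=5: MISS | VC [61, 21]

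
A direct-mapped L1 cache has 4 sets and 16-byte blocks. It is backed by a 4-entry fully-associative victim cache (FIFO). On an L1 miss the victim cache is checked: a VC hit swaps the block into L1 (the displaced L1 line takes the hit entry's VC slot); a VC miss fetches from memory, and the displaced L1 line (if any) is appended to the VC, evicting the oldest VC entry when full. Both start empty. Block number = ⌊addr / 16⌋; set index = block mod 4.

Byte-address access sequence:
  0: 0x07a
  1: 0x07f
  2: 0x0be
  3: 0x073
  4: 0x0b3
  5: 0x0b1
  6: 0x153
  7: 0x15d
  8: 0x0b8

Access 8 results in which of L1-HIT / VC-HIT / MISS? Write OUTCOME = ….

OUTCOME = L1-HIT

0: 0x7a (blk 7, set 3) → MISS  vc=[]
1: 0x7f (blk 7, set 3) → L1-HIT  vc=[]
2: 0xbe (blk 11, set 3) → MISS  vc=[7]
3: 0x73 (blk 7, set 3) → VC-HIT  vc=[11]
4: 0xb3 (blk 11, set 3) → VC-HIT  vc=[7]
5: 0xb1 (blk 11, set 3) → L1-HIT  vc=[7]
6: 0x153 (blk 21, set 1) → MISS  vc=[7]
7: 0x15d (blk 21, set 1) → L1-HIT  vc=[7]
8: 0xb8 (blk 11, set 3) → L1-HIT  vc=[7]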